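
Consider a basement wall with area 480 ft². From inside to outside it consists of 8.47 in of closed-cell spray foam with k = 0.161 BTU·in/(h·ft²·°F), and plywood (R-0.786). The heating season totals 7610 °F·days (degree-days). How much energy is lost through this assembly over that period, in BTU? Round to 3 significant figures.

1640000 BTU

8.47/0.161 = 52.61
R_total = 52.61 + 0.786 = 53.39 ft²·°F·h/BTU
E = A × HDD × 24 / R = 480 × 7610 × 24 / 53.39 = 1642000 BTU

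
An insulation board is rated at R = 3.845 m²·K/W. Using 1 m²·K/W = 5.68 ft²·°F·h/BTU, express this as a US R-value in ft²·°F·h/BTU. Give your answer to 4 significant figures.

R_US = 3.845 × 5.68 = 21.84

21.84 ft²·°F·h/BTU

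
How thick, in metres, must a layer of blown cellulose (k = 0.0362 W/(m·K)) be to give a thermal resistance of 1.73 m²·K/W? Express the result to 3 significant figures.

0.0626 m

L = R·k = 1.73 × 0.0362 = 0.06263 m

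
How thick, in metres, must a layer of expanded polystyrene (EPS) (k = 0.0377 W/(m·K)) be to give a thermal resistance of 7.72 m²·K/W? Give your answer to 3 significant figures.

0.291 m

L = R·k = 7.72 × 0.0377 = 0.291 m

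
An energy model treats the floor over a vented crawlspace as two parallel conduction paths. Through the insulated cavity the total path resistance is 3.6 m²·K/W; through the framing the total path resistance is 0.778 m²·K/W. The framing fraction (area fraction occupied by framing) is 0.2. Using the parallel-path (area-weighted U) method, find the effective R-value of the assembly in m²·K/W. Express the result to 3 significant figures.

2.09 m²·K/W

U_eff = 0.8/3.6 + 0.2/0.778 = 0.2222 + 0.2571 = 0.4793
R_eff = 1/U_eff = 2.086 m²·K/W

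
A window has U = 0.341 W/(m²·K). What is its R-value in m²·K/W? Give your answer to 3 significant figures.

2.93 m²·K/W

R = 1/U = 1/0.341 = 2.933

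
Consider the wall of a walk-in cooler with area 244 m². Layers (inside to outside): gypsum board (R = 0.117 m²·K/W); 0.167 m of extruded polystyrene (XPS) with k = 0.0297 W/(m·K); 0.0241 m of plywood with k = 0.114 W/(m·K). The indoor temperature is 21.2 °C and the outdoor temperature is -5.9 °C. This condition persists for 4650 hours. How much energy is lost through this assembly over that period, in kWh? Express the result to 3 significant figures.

5170 kWh

0.167/0.0297 = 5.623
0.0241/0.114 = 0.2114
R_total = 0.117 + 5.623 + 0.2114 = 5.951 m²·K/W
Q = 244 × (21.2 − (-5.9)) / 5.951 = 1111 W
E = 1111 W × 4650 h / 1000 = 5167 kWh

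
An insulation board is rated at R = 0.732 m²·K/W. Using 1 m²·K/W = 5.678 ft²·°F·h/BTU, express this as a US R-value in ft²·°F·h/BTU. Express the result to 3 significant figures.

4.16 ft²·°F·h/BTU

R_US = 0.732 × 5.678 = 4.156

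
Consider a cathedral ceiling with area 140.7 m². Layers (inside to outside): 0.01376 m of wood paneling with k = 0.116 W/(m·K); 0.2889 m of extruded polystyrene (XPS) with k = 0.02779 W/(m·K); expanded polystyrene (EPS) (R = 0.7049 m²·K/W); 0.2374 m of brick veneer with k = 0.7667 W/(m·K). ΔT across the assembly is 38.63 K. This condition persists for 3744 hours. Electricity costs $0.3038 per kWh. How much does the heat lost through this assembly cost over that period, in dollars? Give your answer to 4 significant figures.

0.01376/0.116 = 0.11862
0.2889/0.02779 = 10.396
0.2374/0.7667 = 0.30964
R_total = 0.11862 + 10.396 + 0.7049 + 0.30964 = 11.529 m²·K/W
Q = 140.7 × 38.63 / 11.529 = 471.44 W
E = 471.44 W × 3744 h / 1000 = 1765.1 kWh
Cost = 1765.1 × 0.3038 = $536.23

536.2 dollars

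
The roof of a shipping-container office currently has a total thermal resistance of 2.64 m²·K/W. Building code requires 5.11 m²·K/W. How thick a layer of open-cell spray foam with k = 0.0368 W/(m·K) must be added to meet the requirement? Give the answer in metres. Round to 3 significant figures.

0.0909 m

ΔR = 5.11 − 2.64 = 2.47 m²·K/W
L = ΔR × k = 2.47 × 0.0368 = 0.0909 m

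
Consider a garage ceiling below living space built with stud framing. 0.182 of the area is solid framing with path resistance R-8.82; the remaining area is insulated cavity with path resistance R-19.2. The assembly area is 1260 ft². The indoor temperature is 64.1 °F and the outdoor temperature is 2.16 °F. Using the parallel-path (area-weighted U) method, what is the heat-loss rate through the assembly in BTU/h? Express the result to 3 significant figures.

U_eff = 0.818/19.2 + 0.182/8.82 = 0.0426 + 0.02063 = 0.06324
R_eff = 1/U_eff = 15.81 ft²·°F·h/BTU
Q = 1260 × (64.1 − 2.16) / 15.81 = 4935 BTU/h

4940 BTU/h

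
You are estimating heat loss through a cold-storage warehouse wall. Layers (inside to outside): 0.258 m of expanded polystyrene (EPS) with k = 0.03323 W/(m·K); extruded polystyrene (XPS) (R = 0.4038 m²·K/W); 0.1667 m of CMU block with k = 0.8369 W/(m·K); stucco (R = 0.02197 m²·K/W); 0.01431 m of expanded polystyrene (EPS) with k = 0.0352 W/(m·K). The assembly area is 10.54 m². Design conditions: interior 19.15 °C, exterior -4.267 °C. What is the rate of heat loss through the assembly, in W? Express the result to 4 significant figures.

28.06 W

0.258/0.03323 = 7.7641
0.1667/0.8369 = 0.19919
0.01431/0.0352 = 0.40653
R_total = 7.7641 + 0.4038 + 0.19919 + 0.02197 + 0.40653 = 8.7956 m²·K/W
Q = A·ΔT/R = 10.54 × (19.15 − (-4.267)) / 8.7956 = 28.061 W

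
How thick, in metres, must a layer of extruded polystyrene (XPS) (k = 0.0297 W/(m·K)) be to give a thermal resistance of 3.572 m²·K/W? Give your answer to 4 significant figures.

L = R·k = 3.572 × 0.0297 = 0.10609 m

0.1061 m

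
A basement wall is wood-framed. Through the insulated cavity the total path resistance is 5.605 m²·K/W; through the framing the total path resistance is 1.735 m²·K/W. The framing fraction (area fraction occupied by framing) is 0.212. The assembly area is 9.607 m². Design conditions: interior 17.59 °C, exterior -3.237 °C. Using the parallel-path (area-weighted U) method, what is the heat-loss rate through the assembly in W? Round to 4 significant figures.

U_eff = 0.788/5.605 + 0.212/1.735 = 0.14059 + 0.12219 = 0.26278
R_eff = 1/U_eff = 3.8055 m²·K/W
Q = 9.607 × (17.59 − (-3.237)) / 3.8055 = 52.578 W

52.58 W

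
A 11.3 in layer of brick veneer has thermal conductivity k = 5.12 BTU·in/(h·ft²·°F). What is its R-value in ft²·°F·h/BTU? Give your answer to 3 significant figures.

R = L/k = 11.3/5.12 = 2.207 ft²·°F·h/BTU

2.21 ft²·°F·h/BTU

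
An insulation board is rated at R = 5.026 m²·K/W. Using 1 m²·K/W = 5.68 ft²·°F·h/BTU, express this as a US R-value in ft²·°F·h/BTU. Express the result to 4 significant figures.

28.55 ft²·°F·h/BTU

R_US = 5.026 × 5.68 = 28.548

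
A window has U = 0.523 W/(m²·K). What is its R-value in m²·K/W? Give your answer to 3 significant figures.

1.91 m²·K/W

R = 1/U = 1/0.523 = 1.912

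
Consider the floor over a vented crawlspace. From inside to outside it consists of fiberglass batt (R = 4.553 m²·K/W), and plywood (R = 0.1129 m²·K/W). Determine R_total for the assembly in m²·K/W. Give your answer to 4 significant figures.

4.666 m²·K/W

R_total = 4.553 + 0.1129 = 4.6659 m²·K/W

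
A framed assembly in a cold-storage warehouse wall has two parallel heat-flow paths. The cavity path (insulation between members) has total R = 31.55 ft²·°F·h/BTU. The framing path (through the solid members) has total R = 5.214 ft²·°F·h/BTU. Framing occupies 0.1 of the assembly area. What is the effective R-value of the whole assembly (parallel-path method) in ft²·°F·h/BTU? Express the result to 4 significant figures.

U_eff = 0.9/31.55 + 0.1/5.214 = 0.028526 + 0.019179 = 0.047705
R_eff = 1/U_eff = 20.962 ft²·°F·h/BTU

20.96 ft²·°F·h/BTU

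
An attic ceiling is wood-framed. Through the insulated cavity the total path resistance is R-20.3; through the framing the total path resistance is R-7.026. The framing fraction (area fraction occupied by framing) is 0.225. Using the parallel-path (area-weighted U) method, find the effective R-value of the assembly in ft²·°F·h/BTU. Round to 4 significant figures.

14.24 ft²·°F·h/BTU

U_eff = 0.775/20.3 + 0.225/7.026 = 0.038177 + 0.032024 = 0.070201
R_eff = 1/U_eff = 14.245 ft²·°F·h/BTU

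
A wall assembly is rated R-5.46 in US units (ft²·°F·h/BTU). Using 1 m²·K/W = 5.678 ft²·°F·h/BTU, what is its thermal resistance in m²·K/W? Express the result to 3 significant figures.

R_SI = 5.46/5.678 = 0.9616

0.962 m²·K/W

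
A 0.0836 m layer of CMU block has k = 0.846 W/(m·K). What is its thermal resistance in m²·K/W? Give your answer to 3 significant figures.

0.0988 m²·K/W

R = L/k = 0.0836/0.846 = 0.09882 m²·K/W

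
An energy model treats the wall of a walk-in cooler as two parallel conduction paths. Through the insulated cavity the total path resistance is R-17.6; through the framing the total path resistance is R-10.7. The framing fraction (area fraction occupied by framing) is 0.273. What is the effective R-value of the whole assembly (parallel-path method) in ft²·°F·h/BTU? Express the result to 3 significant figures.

U_eff = 0.727/17.6 + 0.273/10.7 = 0.04131 + 0.02551 = 0.06682
R_eff = 1/U_eff = 14.97 ft²·°F·h/BTU

15.0 ft²·°F·h/BTU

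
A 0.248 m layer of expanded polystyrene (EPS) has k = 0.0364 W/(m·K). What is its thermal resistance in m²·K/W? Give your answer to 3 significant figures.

R = L/k = 0.248/0.0364 = 6.813 m²·K/W

6.81 m²·K/W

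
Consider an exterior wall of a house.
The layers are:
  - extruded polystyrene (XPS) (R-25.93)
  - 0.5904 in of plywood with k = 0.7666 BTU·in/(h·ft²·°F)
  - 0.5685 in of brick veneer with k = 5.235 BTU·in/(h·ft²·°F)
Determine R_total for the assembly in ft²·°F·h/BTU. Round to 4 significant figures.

0.5904/0.7666 = 0.77015
0.5685/5.235 = 0.1086
R_total = 25.93 + 0.77015 + 0.1086 = 26.809 ft²·°F·h/BTU

26.81 ft²·°F·h/BTU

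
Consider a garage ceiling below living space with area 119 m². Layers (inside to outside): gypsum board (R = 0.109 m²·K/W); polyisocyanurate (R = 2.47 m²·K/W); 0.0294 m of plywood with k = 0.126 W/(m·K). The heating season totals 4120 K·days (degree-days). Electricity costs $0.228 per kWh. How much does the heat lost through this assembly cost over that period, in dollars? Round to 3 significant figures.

954 dollars

0.0294/0.126 = 0.2333
R_total = 0.109 + 2.47 + 0.2333 = 2.812 m²·K/W
E = A × HDD × 24 / R / 1000 = 119 × 4120 × 24 / 2.812 / 1000 = 4184 kWh
Cost = 4184 × 0.228 = $953.9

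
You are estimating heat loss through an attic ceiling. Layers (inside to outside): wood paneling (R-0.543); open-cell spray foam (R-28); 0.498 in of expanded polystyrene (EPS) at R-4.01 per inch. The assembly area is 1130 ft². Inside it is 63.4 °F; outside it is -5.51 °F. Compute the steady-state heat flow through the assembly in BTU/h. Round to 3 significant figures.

2550 BTU/h

0.498 × 4.01 = 1.997
R_total = 0.543 + 28 + 1.997 = 30.54 ft²·°F·h/BTU
Q = A·ΔT/R = 1130 × (63.4 − (-5.51)) / 30.54 = 2550 BTU/h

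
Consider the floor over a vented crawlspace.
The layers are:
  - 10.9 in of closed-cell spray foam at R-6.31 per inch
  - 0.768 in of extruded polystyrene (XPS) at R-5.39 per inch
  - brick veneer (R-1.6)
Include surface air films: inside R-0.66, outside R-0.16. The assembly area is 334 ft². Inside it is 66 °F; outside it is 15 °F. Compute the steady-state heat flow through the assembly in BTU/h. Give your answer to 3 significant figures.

226 BTU/h

10.9 × 6.31 = 68.78
0.768 × 5.39 = 4.14
R_total = 0.66 + 68.78 + 4.14 + 1.6 + 0.16 = 75.34 ft²·°F·h/BTU
Q = A·ΔT/R = 334 × (66 − 15) / 75.34 = 226.1 BTU/h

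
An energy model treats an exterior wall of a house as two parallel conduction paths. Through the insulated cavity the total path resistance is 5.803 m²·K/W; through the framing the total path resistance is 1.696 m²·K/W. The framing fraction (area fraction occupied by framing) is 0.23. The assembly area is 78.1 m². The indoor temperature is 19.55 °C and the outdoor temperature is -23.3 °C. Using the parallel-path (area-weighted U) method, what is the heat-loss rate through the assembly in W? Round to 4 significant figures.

897.9 W

U_eff = 0.77/5.803 + 0.23/1.696 = 0.13269 + 0.13561 = 0.2683
R_eff = 1/U_eff = 3.7271 m²·K/W
Q = 78.1 × (19.55 − (-23.3)) / 3.7271 = 897.9 W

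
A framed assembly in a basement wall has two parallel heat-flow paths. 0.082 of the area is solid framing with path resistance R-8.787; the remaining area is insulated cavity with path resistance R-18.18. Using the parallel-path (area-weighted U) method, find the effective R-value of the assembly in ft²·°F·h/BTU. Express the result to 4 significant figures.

U_eff = 0.918/18.18 + 0.082/8.787 = 0.050495 + 0.009332 = 0.059827
R_eff = 1/U_eff = 16.715 ft²·°F·h/BTU

16.71 ft²·°F·h/BTU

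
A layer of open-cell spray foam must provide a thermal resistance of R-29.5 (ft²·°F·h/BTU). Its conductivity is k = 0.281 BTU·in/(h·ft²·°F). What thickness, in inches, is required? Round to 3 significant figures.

8.29 in

L = R × k = 29.5 × 0.281 = 8.29 in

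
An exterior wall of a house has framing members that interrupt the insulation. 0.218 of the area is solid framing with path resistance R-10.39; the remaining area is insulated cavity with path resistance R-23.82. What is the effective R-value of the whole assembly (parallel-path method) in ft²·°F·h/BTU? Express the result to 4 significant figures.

U_eff = 0.782/23.82 + 0.218/10.39 = 0.03283 + 0.020982 = 0.053811
R_eff = 1/U_eff = 18.583 ft²·°F·h/BTU

18.58 ft²·°F·h/BTU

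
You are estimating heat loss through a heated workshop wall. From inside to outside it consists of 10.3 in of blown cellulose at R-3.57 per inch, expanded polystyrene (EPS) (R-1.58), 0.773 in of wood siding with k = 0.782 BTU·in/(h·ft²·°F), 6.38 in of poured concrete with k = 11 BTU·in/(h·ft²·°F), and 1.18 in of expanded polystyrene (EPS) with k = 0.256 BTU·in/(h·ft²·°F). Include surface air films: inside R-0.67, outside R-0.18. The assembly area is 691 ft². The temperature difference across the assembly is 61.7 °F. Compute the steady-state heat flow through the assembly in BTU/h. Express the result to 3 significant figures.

10.3 × 3.57 = 36.77
0.773/0.782 = 0.9885
6.38/11 = 0.58
1.18/0.256 = 4.609
R_total = 0.67 + 36.77 + 1.58 + 0.9885 + 0.58 + 4.609 + 0.18 = 45.38 ft²·°F·h/BTU
Q = A·ΔT/R = 691 × 61.7 / 45.38 = 939.5 BTU/h

940 BTU/h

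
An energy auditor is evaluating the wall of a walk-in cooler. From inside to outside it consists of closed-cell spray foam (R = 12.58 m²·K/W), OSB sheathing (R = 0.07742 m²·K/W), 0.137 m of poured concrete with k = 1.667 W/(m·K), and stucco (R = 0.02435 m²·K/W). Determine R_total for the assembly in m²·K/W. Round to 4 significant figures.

12.76 m²·K/W

0.137/1.667 = 0.082184
R_total = 12.58 + 0.07742 + 0.082184 + 0.02435 = 12.764 m²·K/W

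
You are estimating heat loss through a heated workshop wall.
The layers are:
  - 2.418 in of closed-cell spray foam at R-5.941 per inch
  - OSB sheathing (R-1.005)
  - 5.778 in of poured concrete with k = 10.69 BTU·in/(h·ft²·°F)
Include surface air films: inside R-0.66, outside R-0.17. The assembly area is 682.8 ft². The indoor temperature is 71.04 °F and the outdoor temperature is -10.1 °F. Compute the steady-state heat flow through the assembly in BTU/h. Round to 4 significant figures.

2.418 × 5.941 = 14.365
5.778/10.69 = 0.54051
R_total = 0.66 + 14.365 + 1.005 + 0.54051 + 0.17 = 16.741 ft²·°F·h/BTU
Q = A·ΔT/R = 682.8 × (71.04 − (-10.1)) / 16.741 = 3309.4 BTU/h

3309 BTU/h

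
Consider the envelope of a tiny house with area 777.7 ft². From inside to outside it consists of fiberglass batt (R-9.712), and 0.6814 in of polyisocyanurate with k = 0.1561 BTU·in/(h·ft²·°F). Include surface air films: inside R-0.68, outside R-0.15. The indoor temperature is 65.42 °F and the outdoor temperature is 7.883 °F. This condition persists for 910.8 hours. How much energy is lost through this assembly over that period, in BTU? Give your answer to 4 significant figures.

0.6814/0.1561 = 4.3652
R_total = 0.68 + 9.712 + 4.3652 + 0.15 = 14.907 ft²·°F·h/BTU
Q = 777.7 × (65.42 − 7.883) / 14.907 = 3001.7 BTU/h
E = 3001.7 × 910.8 = 2733900 BTU

2734000 BTU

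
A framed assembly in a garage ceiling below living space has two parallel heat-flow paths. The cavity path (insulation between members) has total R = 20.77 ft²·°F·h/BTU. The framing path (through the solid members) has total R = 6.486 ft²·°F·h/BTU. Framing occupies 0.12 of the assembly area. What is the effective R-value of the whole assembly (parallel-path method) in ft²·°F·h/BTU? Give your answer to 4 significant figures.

U_eff = 0.88/20.77 + 0.12/6.486 = 0.042369 + 0.018501 = 0.06087
R_eff = 1/U_eff = 16.428 ft²·°F·h/BTU

16.43 ft²·°F·h/BTU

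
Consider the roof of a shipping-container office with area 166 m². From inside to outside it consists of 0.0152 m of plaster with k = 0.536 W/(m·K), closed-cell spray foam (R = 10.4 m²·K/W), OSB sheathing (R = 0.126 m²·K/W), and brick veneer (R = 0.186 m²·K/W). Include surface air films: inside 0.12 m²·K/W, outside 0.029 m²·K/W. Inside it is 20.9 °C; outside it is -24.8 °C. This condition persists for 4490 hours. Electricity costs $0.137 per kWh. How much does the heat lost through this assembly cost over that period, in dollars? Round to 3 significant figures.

429 dollars

0.0152/0.536 = 0.02836
R_total = 0.12 + 0.02836 + 10.4 + 0.126 + 0.186 + 0.029 = 10.89 m²·K/W
Q = 166 × (20.9 − (-24.8)) / 10.89 = 696.7 W
E = 696.7 W × 4490 h / 1000 = 3128 kWh
Cost = 3128 × 0.137 = $428.5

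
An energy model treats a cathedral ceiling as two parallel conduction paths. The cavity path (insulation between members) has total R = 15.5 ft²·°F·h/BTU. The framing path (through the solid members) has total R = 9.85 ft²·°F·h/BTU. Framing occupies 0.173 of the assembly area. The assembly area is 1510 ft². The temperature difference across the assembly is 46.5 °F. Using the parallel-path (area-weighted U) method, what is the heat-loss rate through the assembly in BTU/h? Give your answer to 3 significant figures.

4980 BTU/h

U_eff = 0.827/15.5 + 0.173/9.85 = 0.05335 + 0.01756 = 0.07092
R_eff = 1/U_eff = 14.1 ft²·°F·h/BTU
Q = 1510 × 46.5 / 14.1 = 4980 BTU/h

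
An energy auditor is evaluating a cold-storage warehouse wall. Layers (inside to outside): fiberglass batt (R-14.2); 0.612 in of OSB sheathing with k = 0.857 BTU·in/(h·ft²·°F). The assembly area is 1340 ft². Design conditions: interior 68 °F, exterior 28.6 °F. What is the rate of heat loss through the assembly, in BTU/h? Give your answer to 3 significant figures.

3540 BTU/h

0.612/0.857 = 0.7141
R_total = 14.2 + 0.7141 = 14.91 ft²·°F·h/BTU
Q = A·ΔT/R = 1340 × (68 − 28.6) / 14.91 = 3540 BTU/h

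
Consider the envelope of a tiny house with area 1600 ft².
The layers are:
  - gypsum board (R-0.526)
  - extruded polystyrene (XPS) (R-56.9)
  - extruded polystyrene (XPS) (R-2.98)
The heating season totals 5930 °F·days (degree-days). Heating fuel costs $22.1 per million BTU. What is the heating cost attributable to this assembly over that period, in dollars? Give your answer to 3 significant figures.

R_total = 0.526 + 56.9 + 2.98 = 60.41 ft²·°F·h/BTU
E = A × HDD × 24 / R = 1600 × 5930 × 24 / 60.41 = 3770000 BTU
Cost = 3770000/10⁶ × 22.1 = $83.31

83.3 dollars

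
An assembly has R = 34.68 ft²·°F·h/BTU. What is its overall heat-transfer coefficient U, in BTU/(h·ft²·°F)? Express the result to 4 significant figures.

U = 1/R = 1/34.68 = 0.028835

0.02884 BTU/(h·ft²·°F)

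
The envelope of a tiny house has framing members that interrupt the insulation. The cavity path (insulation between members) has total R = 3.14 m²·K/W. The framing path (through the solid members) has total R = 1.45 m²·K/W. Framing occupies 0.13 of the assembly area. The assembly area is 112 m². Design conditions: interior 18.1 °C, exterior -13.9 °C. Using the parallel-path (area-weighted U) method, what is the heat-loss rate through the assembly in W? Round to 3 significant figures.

U_eff = 0.87/3.14 + 0.13/1.45 = 0.2771 + 0.08966 = 0.3667
R_eff = 1/U_eff = 2.727 m²·K/W
Q = 112 × (18.1 − (-13.9)) / 2.727 = 1314 W

1310 W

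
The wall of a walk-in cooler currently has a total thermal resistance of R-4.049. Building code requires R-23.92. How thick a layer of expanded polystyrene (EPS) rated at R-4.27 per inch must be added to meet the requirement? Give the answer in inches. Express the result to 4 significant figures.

ΔR = 23.92 − 4.049 = 19.871 ft²·°F·h/BTU
L = ΔR / (R/in) = 19.871/4.27 = 4.6536 in

4.654 in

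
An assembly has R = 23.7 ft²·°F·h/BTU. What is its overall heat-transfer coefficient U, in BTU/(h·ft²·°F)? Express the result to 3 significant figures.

0.0422 BTU/(h·ft²·°F)

U = 1/R = 1/23.7 = 0.04219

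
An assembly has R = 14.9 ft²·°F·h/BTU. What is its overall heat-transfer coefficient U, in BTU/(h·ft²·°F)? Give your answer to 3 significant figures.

0.0671 BTU/(h·ft²·°F)

U = 1/R = 1/14.9 = 0.06711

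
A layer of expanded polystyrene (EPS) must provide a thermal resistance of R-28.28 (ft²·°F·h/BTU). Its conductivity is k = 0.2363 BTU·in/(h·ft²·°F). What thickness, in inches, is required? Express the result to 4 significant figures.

L = R × k = 28.28 × 0.2363 = 6.6826 in

6.683 in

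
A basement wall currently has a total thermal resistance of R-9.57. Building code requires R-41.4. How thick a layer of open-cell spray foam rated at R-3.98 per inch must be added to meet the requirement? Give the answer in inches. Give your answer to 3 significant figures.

ΔR = 41.4 − 9.57 = 31.83 ft²·°F·h/BTU
L = ΔR / (R/in) = 31.83/3.98 = 7.997 in

8.00 in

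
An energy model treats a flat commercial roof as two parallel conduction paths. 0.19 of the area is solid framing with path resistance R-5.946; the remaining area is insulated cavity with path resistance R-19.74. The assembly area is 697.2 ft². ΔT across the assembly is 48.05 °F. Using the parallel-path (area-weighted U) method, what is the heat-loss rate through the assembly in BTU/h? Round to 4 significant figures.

U_eff = 0.81/19.74 + 0.19/5.946 = 0.041033 + 0.031954 = 0.072988
R_eff = 1/U_eff = 13.701 ft²·°F·h/BTU
Q = 697.2 × 48.05 / 13.701 = 2445.1 BTU/h

2445 BTU/h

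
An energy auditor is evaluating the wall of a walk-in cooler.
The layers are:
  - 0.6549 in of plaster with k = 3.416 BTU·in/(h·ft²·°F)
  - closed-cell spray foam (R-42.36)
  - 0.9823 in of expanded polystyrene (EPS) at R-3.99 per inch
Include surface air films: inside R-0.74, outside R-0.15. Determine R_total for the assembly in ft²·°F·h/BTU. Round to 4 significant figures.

47.36 ft²·°F·h/BTU

0.6549/3.416 = 0.19172
0.9823 × 3.99 = 3.9194
R_total = 0.74 + 0.19172 + 42.36 + 3.9194 + 0.15 = 47.361 ft²·°F·h/BTU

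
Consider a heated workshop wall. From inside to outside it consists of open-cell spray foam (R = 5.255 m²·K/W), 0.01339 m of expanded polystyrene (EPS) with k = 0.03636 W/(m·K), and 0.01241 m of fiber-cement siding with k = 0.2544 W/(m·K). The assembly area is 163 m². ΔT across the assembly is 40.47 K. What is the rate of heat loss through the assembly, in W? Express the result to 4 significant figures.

1163 W

0.01339/0.03636 = 0.36826
0.01241/0.2544 = 0.048781
R_total = 5.255 + 0.36826 + 0.048781 = 5.672 m²·K/W
Q = A·ΔT/R = 163 × 40.47 / 5.672 = 1163 W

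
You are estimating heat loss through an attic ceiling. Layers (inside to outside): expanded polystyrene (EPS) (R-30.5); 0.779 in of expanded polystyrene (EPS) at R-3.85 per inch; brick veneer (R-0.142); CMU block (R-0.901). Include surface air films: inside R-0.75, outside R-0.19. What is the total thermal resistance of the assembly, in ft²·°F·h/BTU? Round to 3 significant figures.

0.779 × 3.85 = 2.999
R_total = 0.75 + 30.5 + 2.999 + 0.142 + 0.901 + 0.19 = 35.48 ft²·°F·h/BTU

35.5 ft²·°F·h/BTU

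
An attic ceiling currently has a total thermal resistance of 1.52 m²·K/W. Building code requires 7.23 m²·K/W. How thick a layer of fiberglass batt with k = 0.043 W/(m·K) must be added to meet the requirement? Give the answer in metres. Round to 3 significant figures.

ΔR = 7.23 − 1.52 = 5.71 m²·K/W
L = ΔR × k = 5.71 × 0.043 = 0.2455 m

0.246 m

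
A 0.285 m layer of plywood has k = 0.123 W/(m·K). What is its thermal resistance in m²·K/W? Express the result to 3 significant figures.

2.32 m²·K/W

R = L/k = 0.285/0.123 = 2.317 m²·K/W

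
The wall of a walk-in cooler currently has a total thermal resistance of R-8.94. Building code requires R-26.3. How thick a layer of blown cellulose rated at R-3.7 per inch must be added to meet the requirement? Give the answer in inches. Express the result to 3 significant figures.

ΔR = 26.3 − 8.94 = 17.36 ft²·°F·h/BTU
L = ΔR / (R/in) = 17.36/3.7 = 4.692 in

4.69 in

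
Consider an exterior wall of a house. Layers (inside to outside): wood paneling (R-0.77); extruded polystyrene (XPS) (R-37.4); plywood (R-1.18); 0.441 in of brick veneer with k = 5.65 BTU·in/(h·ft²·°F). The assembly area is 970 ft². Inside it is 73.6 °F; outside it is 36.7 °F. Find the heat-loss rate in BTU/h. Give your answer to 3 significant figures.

908 BTU/h

0.441/5.65 = 0.07805
R_total = 0.77 + 37.4 + 1.18 + 0.07805 = 39.43 ft²·°F·h/BTU
Q = A·ΔT/R = 970 × (73.6 − 36.7) / 39.43 = 907.8 BTU/h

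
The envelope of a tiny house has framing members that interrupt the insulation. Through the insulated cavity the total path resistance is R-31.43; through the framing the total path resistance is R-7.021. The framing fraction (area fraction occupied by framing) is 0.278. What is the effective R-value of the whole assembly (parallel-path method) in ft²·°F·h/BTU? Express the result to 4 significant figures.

U_eff = 0.722/31.43 + 0.278/7.021 = 0.022972 + 0.039595 = 0.062567
R_eff = 1/U_eff = 15.983 ft²·°F·h/BTU

15.98 ft²·°F·h/BTU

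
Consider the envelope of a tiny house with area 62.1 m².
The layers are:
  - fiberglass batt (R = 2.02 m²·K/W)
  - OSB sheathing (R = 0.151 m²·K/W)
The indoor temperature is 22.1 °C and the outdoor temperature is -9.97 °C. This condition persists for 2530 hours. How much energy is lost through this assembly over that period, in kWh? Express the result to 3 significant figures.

2320 kWh

R_total = 2.02 + 0.151 = 2.171 m²·K/W
Q = 62.1 × (22.1 − (-9.97)) / 2.171 = 917.3 W
E = 917.3 W × 2530 h / 1000 = 2321 kWh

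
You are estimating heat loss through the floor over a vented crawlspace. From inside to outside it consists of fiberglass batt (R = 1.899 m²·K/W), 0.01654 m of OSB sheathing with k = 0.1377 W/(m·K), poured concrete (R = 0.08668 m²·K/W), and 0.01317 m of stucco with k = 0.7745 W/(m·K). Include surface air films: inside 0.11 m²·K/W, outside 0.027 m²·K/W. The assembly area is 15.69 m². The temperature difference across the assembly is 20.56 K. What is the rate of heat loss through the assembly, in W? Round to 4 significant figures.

142.7 W

0.01654/0.1377 = 0.12012
0.01317/0.7745 = 0.017005
R_total = 0.11 + 1.899 + 0.12012 + 0.08668 + 0.017005 + 0.027 = 2.2598 m²·K/W
Q = A·ΔT/R = 15.69 × 20.56 / 2.2598 = 142.75 W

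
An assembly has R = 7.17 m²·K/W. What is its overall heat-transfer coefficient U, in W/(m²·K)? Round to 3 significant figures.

0.139 W/(m²·K)

U = 1/R = 1/7.17 = 0.1395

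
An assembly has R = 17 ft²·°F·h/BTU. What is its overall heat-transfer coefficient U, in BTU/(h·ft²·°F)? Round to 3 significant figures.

0.0588 BTU/(h·ft²·°F)

U = 1/R = 1/17 = 0.05882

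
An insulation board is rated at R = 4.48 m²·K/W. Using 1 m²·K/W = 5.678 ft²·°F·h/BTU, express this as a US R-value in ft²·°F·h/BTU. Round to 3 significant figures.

25.4 ft²·°F·h/BTU

R_US = 4.48 × 5.678 = 25.44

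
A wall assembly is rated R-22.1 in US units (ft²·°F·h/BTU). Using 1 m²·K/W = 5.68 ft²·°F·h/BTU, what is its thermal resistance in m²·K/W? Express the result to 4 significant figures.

R_SI = 22.1/5.68 = 3.8908

3.891 m²·K/W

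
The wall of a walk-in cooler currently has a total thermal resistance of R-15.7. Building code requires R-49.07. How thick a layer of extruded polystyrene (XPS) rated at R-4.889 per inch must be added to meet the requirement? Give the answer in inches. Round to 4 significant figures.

6.826 in

ΔR = 49.07 − 15.7 = 33.37 ft²·°F·h/BTU
L = ΔR / (R/in) = 33.37/4.889 = 6.8255 in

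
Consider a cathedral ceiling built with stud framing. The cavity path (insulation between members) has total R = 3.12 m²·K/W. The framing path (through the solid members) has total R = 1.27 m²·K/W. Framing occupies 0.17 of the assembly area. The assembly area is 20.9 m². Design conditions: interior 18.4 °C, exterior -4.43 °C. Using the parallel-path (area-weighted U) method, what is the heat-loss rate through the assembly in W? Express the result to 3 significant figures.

191 W

U_eff = 0.83/3.12 + 0.17/1.27 = 0.266 + 0.1339 = 0.3999
R_eff = 1/U_eff = 2.501 m²·K/W
Q = 20.9 × (18.4 − (-4.43)) / 2.501 = 190.8 W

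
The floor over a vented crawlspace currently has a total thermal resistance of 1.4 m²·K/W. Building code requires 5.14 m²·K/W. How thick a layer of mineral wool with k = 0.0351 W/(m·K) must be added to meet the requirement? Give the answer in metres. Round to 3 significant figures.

0.131 m

ΔR = 5.14 − 1.4 = 3.74 m²·K/W
L = ΔR × k = 3.74 × 0.0351 = 0.1313 m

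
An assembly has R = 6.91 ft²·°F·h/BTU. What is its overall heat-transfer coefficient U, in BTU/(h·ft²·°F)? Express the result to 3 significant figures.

0.145 BTU/(h·ft²·°F)

U = 1/R = 1/6.91 = 0.1447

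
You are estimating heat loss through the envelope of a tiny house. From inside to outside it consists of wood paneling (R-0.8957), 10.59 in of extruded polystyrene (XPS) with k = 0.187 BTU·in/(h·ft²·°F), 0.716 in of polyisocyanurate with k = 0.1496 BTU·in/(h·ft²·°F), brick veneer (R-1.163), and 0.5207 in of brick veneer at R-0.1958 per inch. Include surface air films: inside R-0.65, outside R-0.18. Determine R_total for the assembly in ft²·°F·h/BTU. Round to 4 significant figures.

10.59/0.187 = 56.631
0.716/0.1496 = 4.7861
0.5207 × 0.1958 = 0.10195
R_total = 0.65 + 0.8957 + 56.631 + 4.7861 + 1.163 + 0.10195 + 0.18 = 64.408 ft²·°F·h/BTU

64.41 ft²·°F·h/BTU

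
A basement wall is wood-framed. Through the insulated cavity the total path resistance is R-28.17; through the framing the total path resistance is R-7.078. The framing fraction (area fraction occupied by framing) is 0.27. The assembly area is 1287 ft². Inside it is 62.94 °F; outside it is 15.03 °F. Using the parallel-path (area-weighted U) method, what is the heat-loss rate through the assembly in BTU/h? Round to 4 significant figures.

3950 BTU/h

U_eff = 0.73/28.17 + 0.27/7.078 = 0.025914 + 0.038146 = 0.06406
R_eff = 1/U_eff = 15.61 ft²·°F·h/BTU
Q = 1287 × (62.94 − 15.03) / 15.61 = 3950 BTU/h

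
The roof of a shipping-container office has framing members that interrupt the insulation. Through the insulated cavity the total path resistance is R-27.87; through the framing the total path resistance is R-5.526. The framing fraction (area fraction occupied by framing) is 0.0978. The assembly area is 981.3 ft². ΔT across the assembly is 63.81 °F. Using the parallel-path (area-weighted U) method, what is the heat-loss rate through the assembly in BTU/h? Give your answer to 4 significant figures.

U_eff = 0.9022/27.87 + 0.0978/5.526 = 0.032372 + 0.017698 = 0.05007
R_eff = 1/U_eff = 19.972 ft²·°F·h/BTU
Q = 981.3 × 63.81 / 19.972 = 3135.2 BTU/h

3135 BTU/h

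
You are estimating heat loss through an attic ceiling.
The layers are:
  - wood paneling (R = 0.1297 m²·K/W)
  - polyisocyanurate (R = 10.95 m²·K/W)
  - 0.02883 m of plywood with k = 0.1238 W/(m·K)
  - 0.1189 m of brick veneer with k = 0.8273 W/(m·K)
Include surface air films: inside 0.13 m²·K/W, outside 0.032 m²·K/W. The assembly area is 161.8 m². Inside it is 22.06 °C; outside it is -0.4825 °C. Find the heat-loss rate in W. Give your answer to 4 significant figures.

0.02883/0.1238 = 0.23288
0.1189/0.8273 = 0.14372
R_total = 0.13 + 0.1297 + 10.95 + 0.23288 + 0.14372 + 0.032 = 11.618 m²·K/W
Q = A·ΔT/R = 161.8 × (22.06 − (-0.4825)) / 11.618 = 313.93 W

313.9 W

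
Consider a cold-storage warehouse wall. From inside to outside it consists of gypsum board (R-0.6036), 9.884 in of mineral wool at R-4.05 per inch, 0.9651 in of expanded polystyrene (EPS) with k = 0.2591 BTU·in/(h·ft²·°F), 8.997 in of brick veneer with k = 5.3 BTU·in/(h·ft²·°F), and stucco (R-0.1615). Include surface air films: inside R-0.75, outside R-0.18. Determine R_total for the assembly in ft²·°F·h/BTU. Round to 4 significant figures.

9.884 × 4.05 = 40.03
0.9651/0.2591 = 3.7248
8.997/5.3 = 1.6975
R_total = 0.75 + 0.6036 + 40.03 + 3.7248 + 1.6975 + 0.1615 + 0.18 = 47.148 ft²·°F·h/BTU

47.15 ft²·°F·h/BTU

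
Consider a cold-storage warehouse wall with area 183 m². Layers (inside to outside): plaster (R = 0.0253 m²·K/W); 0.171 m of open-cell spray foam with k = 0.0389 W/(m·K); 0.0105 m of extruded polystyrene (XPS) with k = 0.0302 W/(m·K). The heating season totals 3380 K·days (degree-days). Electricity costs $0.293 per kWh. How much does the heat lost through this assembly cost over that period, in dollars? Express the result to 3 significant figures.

912 dollars

0.171/0.0389 = 4.396
0.0105/0.0302 = 0.3477
R_total = 0.0253 + 4.396 + 0.3477 = 4.769 m²·K/W
E = A × HDD × 24 / R / 1000 = 183 × 3380 × 24 / 4.769 / 1000 = 3113 kWh
Cost = 3113 × 0.293 = $912.1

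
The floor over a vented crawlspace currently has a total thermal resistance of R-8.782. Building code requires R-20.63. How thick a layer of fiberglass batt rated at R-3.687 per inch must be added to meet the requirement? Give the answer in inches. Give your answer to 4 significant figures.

3.213 in

ΔR = 20.63 − 8.782 = 11.848 ft²·°F·h/BTU
L = ΔR / (R/in) = 11.848/3.687 = 3.2135 in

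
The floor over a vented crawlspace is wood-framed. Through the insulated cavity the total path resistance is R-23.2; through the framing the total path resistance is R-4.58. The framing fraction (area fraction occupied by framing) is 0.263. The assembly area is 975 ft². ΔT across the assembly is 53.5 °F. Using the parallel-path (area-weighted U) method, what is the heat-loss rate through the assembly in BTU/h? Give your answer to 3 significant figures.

4650 BTU/h

U_eff = 0.737/23.2 + 0.263/4.58 = 0.03177 + 0.05742 = 0.08919
R_eff = 1/U_eff = 11.21 ft²·°F·h/BTU
Q = 975 × 53.5 / 11.21 = 4652 BTU/h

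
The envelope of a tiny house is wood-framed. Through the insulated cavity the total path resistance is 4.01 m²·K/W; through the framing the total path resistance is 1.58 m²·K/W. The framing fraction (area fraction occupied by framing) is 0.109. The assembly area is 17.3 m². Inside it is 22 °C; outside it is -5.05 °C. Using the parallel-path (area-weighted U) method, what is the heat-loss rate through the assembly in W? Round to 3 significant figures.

136 W

U_eff = 0.891/4.01 + 0.109/1.58 = 0.2222 + 0.06899 = 0.2912
R_eff = 1/U_eff = 3.434 m²·K/W
Q = 17.3 × (22 − (-5.05)) / 3.434 = 136.3 W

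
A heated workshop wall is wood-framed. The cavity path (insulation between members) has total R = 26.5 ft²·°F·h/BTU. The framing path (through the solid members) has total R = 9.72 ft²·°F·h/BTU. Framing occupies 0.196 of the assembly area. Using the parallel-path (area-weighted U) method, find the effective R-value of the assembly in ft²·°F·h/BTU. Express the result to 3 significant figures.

U_eff = 0.804/26.5 + 0.196/9.72 = 0.03034 + 0.02016 = 0.0505
R_eff = 1/U_eff = 19.8 ft²·°F·h/BTU

19.8 ft²·°F·h/BTU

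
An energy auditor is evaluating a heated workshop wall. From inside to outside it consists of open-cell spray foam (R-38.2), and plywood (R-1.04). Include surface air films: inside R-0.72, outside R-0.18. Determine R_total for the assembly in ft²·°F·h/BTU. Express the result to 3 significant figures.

40.1 ft²·°F·h/BTU

R_total = 0.72 + 38.2 + 1.04 + 0.18 = 40.14 ft²·°F·h/BTU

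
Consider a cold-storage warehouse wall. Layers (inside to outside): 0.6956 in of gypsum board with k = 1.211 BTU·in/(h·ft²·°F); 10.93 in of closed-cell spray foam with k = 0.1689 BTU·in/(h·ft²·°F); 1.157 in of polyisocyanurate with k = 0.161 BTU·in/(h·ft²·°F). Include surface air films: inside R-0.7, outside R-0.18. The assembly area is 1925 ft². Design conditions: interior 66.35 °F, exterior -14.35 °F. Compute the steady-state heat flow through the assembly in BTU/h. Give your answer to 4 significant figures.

2118 BTU/h

0.6956/1.211 = 0.5744
10.93/0.1689 = 64.713
1.157/0.161 = 7.1863
R_total = 0.7 + 0.5744 + 64.713 + 7.1863 + 0.18 = 73.354 ft²·°F·h/BTU
Q = A·ΔT/R = 1925 × (66.35 − (-14.35)) / 73.354 = 2117.8 BTU/h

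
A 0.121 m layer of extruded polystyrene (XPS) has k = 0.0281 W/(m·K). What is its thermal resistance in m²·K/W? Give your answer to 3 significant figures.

4.31 m²·K/W

R = L/k = 0.121/0.0281 = 4.306 m²·K/W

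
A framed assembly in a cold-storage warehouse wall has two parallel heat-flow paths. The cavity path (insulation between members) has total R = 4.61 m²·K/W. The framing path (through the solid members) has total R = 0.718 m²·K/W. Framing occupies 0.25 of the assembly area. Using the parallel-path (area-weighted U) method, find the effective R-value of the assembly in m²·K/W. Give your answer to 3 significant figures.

1.96 m²·K/W

U_eff = 0.75/4.61 + 0.25/0.718 = 0.1627 + 0.3482 = 0.5109
R_eff = 1/U_eff = 1.957 m²·K/W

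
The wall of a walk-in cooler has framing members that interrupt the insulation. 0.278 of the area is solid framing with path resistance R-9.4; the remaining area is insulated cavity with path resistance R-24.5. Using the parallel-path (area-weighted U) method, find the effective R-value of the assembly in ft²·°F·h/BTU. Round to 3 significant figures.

U_eff = 0.722/24.5 + 0.278/9.4 = 0.02947 + 0.02957 = 0.05904
R_eff = 1/U_eff = 16.94 ft²·°F·h/BTU

16.9 ft²·°F·h/BTU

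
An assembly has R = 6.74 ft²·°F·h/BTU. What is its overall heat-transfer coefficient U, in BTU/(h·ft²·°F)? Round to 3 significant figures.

U = 1/R = 1/6.74 = 0.1484

0.148 BTU/(h·ft²·°F)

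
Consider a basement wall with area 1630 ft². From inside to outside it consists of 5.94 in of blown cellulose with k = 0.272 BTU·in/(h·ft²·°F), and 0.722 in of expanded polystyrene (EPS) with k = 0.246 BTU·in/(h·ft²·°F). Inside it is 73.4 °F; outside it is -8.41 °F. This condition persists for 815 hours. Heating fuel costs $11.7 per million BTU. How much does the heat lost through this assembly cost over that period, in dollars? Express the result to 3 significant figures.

5.94/0.272 = 21.84
0.722/0.246 = 2.935
R_total = 21.84 + 2.935 = 24.77 ft²·°F·h/BTU
Q = 1630 × (73.4 − (-8.41)) / 24.77 = 5383 BTU/h
E = 5383 × 815 = 4387000 BTU
Cost = 4387000/10⁶ × 11.7 = $51.33

51.3 dollars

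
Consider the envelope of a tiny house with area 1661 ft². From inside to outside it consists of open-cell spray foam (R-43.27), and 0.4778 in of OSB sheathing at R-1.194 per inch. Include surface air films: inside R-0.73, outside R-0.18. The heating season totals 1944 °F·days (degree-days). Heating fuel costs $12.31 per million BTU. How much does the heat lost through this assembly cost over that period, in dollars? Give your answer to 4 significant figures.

21.32 dollars

0.4778 × 1.194 = 0.57049
R_total = 0.73 + 43.27 + 0.57049 + 0.18 = 44.75 ft²·°F·h/BTU
E = A × HDD × 24 / R = 1661 × 1944 × 24 / 44.75 = 1731700 BTU
Cost = 1731700/10⁶ × 12.31 = $21.318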